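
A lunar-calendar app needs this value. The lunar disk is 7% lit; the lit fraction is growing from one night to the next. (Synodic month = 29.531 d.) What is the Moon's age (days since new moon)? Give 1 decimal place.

2.5 days

Invert f = (1 − cos θ)/2 to get cos θ = 1 − 2(0.07) = 0.860, hence θ₀ = arccos 0.860 = 30.7°.
Before full moon the principal value applies: θ = 30.7°.
Age = 29.531 × 30.7°/360° ≈ 2.52 days.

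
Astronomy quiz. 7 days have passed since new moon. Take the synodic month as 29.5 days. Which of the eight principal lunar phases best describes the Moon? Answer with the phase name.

θ ≈ 360° × 7/29.5 = 85°, which falls in the first quarter sector.

first quarter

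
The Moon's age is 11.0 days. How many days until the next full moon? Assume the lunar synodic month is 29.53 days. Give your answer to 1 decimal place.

Full moon is 0.5 of the way through the cycle: age 0.5 × 29.53 = 14.765 d.
So 3.765 days remain (14.765 − 11.0).

3.8 days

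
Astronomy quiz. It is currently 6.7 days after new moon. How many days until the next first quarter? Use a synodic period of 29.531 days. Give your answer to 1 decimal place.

0.7 days

First quarter is 0.25 of the way through the cycle: age 0.25 × 29.531 = 7.383 d.
That is 7.383 − 6.7 = 0.683 days ahead.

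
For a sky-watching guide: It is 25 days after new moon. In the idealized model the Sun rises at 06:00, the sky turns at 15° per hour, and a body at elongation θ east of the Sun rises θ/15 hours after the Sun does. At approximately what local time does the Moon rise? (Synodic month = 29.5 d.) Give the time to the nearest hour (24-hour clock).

Elongation θ = 360° × 25/29.5 ≈ 305.1°.
At 15° of sky rotation per hour, 305.1° corresponds to a 20.34 h lag.
06:00 + 20.34 h ≈ 02:20 → 02:00 to the nearest hour.

02:00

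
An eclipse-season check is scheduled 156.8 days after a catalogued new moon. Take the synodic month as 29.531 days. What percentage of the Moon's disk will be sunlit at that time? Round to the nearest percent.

156.8/29.531 = 5.310 lunations, so 5 complete cycles and 9.15 d into the next.
Phase angle: θ = 360°·(9.15 d)/(29.531 d) = 111.5°.
Illuminated fraction = (1 − cos 111.5°)/2 = (1 − (-0.366))/2 ≈ 0.683, so 68%.

68%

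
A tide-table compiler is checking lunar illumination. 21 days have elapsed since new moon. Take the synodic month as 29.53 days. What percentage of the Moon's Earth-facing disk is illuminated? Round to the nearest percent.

Phase angle: θ = 360°·(21 d)/(29.53 d) = 256.0°.
With cos θ = (-0.242), the lit fraction is (1 − (-0.242))/2 ≈ 0.621, so 62%.

62%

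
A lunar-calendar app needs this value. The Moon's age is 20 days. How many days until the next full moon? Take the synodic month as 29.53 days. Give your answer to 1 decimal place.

Full moon occurs at elongation 180°, i.e. at age 29.53 × 180/360 = 14.765 d.
Already past this cycle's full moon; the next is at 14.765 + 29.53 = 44.295 d, so 44.295 − 20 = 24.295 days.

24.3 days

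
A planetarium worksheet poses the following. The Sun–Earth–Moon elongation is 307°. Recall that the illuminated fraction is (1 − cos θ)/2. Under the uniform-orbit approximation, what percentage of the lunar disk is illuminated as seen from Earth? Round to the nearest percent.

20%

Half-versine of 307°: (1 − 0.602)/2 = 0.199, i.e. 20%.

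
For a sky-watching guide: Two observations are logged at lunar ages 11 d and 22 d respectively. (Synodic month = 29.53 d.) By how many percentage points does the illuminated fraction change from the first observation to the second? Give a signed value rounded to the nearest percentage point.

-33 percentage points

θ₁ = 360° × 11/29.53 = 134.1°, f₁ = (1 − cos θ₁)/2 = 0.848.
θ₂ = 360° × 22/29.53 = 268.2°, f₂ = (1 − cos θ₂)/2 = 0.516.
Change = f₂ − f₁ = -0.332 → -33 percentage points.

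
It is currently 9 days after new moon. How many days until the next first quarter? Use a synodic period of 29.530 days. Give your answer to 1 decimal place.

First quarter occurs at elongation 90°, i.e. at age 29.530 × 90/360 = 7.383 d.
This lunation's first quarter (7.383 d) has passed, so add one period: 36.913 − 9 = 27.913 days.

27.9 days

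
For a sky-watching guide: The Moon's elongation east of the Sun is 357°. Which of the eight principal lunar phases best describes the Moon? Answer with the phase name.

357° lies in the new moon sector of the 8-phase cycle.

new moon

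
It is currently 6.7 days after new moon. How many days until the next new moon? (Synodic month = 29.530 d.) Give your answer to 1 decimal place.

22.8 days

The next new moon completes the synodic month: 29.530 − 6.7 = 22.830 days.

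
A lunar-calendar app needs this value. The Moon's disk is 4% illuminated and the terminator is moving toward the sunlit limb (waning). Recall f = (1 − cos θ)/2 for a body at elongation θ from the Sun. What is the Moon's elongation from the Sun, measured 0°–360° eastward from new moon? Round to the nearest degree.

cos θ = 1 − 2f = 0.920, giving a principal value of 23.1°.
Since the Moon is past full (waning), take the reflex angle: θ = 360° − 23.1° = 336.9°.

337°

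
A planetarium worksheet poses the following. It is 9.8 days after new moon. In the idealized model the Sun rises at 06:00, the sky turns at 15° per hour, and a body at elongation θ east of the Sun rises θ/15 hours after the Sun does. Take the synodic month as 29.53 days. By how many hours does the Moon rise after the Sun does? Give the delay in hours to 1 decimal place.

8.0 h

The Moon has covered 9.8/29.53 of its cycle, so θ ≈ 360° × 9.8/29.53 = 119.5°.
At 15° of sky rotation per hour, 119.5° corresponds to a 7.96 h lag.
So the Moon rises 7.96 h after the Sun.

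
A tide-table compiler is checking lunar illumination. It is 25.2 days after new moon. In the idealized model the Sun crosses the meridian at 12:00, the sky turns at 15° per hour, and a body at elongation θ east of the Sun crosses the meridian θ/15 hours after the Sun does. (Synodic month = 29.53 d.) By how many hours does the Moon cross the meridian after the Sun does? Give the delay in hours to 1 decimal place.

20.5 h

The Moon has covered 25.2/29.53 of its cycle, so θ ≈ 360° × 25.2/29.53 = 307.2°.
The Moon trails the Sun by θ/15 = 307.2/15 ≈ 20.48 hours.
So the Moon crosses the meridian 20.48 h after the Sun.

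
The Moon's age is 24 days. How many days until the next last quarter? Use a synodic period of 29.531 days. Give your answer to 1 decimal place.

Last quarter occurs at elongation 270°, i.e. at age 29.531 × 270/360 = 22.148 d.
This lunation's last quarter (22.148 d) has passed, so add one period: 51.679 − 24 = 27.679 days.

27.7 days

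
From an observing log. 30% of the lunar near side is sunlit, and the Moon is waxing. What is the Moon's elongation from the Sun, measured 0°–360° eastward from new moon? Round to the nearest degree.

66°

Invert f = (1 − cos θ)/2 to get cos θ = 1 − 2(0.30) = 0.400, hence θ₀ = arccos 0.400 = 66.4°.
Waxing ⇒ before full, so θ = 66.4°.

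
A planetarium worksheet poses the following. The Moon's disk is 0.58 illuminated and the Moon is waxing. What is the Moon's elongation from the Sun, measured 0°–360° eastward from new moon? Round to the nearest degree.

Invert f = (1 − cos θ)/2 to get cos θ = 1 − 2(0.58) = -0.160, hence θ₀ = arccos -0.160 = 99.2°.
The Moon is waxing (0°–180°), so θ = 99.2° directly.

99°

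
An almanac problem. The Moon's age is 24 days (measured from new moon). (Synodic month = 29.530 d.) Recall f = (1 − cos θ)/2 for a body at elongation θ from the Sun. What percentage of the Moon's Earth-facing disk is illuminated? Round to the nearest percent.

31%

Phase angle: θ = 360°·(24 d)/(29.530 d) = 292.6°.
Illuminated fraction = (1 − cos 292.6°)/2 = (1 − 0.384)/2 ≈ 0.308, so 31%.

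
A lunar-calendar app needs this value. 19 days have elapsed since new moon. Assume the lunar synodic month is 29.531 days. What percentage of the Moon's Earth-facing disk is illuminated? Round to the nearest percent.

Phase angle: θ = 360°·(19 d)/(29.531 d) = 231.6°.
cos 231.6° = (-0.621), so f = (1 − (-0.621))/2 = 0.810, so 81%.

81%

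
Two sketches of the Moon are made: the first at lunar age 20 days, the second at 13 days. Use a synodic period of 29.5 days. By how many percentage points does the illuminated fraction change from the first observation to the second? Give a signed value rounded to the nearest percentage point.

+25 percentage points

First observation: θ = 360°·20/29.5 = 244.1°, so f = 0.719.
Second observation: θ = 158.6°, f = 0.966.
Δf = 0.966 − 0.719 = +0.247, i.e. +25 pp.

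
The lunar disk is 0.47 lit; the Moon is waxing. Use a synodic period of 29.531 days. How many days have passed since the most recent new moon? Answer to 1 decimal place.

cos θ = 1 − 2f = 0.060, giving a principal value of 86.6°.
Waxing ⇒ before full, so θ = 86.6°.
That fraction of the synodic month is 86.6/360 × 29.531 d ≈ 7.10 d.

7.1 days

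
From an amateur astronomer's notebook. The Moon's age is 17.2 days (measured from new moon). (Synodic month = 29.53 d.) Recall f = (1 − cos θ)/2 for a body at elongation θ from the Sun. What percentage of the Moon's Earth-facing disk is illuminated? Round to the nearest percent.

93%

The Moon has covered 17.2/29.53 of its cycle, so θ ≈ 360° × 17.2/29.53 = 209.7°.
Illuminated fraction = (1 − cos 209.7°)/2 = (1 − (-0.869))/2 ≈ 0.934, so 93%.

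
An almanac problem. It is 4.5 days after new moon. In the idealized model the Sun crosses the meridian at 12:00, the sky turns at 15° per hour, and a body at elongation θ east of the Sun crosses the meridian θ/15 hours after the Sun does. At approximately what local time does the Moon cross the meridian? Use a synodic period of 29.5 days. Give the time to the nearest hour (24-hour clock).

16:00

Elongation θ = 360° × 4.5/29.5 ≈ 54.9°.
At 15° of sky rotation per hour, 54.9° corresponds to a 3.66 h lag.
12:00 + 3.66 h ≈ 15:40 → 16:00 to the nearest hour.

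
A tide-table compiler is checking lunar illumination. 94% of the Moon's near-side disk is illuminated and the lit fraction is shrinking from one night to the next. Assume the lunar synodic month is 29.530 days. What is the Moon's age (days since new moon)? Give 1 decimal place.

Invert f = (1 − cos θ)/2 to get cos θ = 1 − 2(0.94) = -0.880, hence θ₀ = arccos -0.880 = 151.6°.
A waning Moon lies in 180°–360°, so θ = 360° − 151.6° = 208.4°.
Age = 29.530 × 208.4°/360° ≈ 17.09 days.

17.1 days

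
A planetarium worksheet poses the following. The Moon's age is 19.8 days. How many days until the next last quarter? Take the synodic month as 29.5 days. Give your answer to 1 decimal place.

2.3 days

Last quarter occurs at elongation 270°, i.e. at age 29.5 × 270/360 = 22.125 d.
So 2.325 days remain (22.125 − 19.8).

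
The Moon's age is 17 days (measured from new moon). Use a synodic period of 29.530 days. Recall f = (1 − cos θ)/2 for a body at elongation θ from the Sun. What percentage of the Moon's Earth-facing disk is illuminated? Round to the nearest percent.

94%

Elongation θ = 360° × 17/29.530 ≈ 207.2°.
Illuminated fraction = (1 − cos 207.2°)/2 = (1 − (-0.889))/2 ≈ 0.945, so 94%.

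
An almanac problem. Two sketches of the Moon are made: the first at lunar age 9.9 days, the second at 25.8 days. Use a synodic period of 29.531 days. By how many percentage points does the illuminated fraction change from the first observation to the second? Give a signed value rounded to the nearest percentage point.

First observation: θ = 360°·9.9/29.531 = 120.7°, so f = 0.755.
Second observation: θ = 314.5°, f = 0.149.
Δf = 0.149 − 0.755 = -0.606, i.e. -61 pp.

-61 percentage points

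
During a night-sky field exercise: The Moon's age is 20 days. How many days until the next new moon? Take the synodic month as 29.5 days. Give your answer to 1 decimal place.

One full lunation from the last new moon is 29.5 d; remaining = 29.5 − 20 = 9.500 d.

9.5 days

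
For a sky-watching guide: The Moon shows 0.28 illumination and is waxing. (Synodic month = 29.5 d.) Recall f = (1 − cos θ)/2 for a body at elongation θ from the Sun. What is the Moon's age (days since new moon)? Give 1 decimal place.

Invert f = (1 − cos θ)/2 to get cos θ = 1 − 2(0.28) = 0.440, hence θ₀ = arccos 0.440 = 63.9°.
Before full moon the principal value applies: θ = 63.9°.
Age = 29.5 × 63.9°/360° ≈ 5.24 days.

5.2 days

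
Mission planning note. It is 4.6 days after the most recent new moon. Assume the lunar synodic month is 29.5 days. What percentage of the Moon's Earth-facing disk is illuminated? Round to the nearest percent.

22%

Elongation θ = 360° × 4.6/29.5 ≈ 56.1°.
Illuminated fraction = (1 − cos 56.1°)/2 = (1 − 0.557)/2 ≈ 0.221, so 22%.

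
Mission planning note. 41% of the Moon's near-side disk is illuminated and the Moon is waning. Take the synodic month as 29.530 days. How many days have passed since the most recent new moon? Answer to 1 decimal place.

Invert f = (1 − cos θ)/2 to get cos θ = 1 − 2(0.41) = 0.180, hence θ₀ = arccos 0.180 = 79.6°.
Since the Moon is past full (waning), take the reflex angle: θ = 360° − 79.6° = 280.4°.
That fraction of the synodic month is 280.4/360 × 29.530 d ≈ 23.00 d.

23.0 days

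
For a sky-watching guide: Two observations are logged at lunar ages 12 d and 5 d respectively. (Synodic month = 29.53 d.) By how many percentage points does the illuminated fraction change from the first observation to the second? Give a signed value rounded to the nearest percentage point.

-66 percentage points

θ₁ = 360° × 12/29.53 = 146.3°, f₁ = (1 − cos θ₁)/2 = 0.916.
θ₂ = 360° × 5/29.53 = 61.0°, f₂ = (1 − cos θ₂)/2 = 0.257.
Change = f₂ − f₁ = -0.659 → -66 percentage points.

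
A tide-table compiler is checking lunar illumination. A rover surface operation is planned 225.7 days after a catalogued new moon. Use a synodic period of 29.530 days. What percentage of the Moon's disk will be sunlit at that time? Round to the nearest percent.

225.7/29.530 = 7.643 lunations, so 7 complete cycles and 18.99 d into the next.
The Moon has covered 18.99/29.530 of its cycle, so θ ≈ 360° × 18.99/29.530 = 231.5°.
cos 231.5° = (-0.622), so f = (1 − (-0.622))/2 = 0.811, so 81%.

81%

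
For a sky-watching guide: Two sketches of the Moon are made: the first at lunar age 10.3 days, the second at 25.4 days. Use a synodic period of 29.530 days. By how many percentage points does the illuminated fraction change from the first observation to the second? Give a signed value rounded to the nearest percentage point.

-61 percentage points

θ₁ = 360° × 10.3/29.530 = 125.6°, f₁ = (1 − cos θ₁)/2 = 0.791.
θ₂ = 360° × 25.4/29.530 = 309.7°, f₂ = (1 − cos θ₂)/2 = 0.181.
Change = f₂ − f₁ = -0.610 → -61 percentage points.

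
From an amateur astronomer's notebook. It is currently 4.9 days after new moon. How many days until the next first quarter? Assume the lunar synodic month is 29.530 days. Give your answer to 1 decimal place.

First quarter is 0.25 of the way through the cycle: age 0.25 × 29.530 = 7.383 d.
So 2.483 days remain (7.383 − 4.9).

2.5 days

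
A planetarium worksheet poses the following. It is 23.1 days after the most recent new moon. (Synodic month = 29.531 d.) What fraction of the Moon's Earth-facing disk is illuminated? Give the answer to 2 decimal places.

Elongation θ = 360° × 23.1/29.531 ≈ 281.6°.
Illuminated fraction = (1 − cos 281.6°)/2 = (1 − 0.201)/2 ≈ 0.399.

0.40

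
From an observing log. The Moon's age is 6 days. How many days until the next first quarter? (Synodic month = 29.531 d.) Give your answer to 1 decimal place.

First quarter occurs at elongation 90°, i.e. at age 29.531 × 90/360 = 7.383 d.
That is 7.383 − 6 = 1.383 days ahead.

1.4 days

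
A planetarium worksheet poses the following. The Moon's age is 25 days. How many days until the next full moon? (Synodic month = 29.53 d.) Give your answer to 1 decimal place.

Full moon occurs at elongation 180°, i.e. at age 29.53 × 180/360 = 14.765 d.
This lunation's full moon (14.765 d) has passed, so add one period: 44.295 − 25 = 19.295 days.

19.3 days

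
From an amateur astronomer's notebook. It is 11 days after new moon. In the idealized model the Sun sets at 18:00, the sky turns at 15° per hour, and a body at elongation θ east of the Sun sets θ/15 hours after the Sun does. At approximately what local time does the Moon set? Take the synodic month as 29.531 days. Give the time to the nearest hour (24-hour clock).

Phase angle: θ = 360°·(11 d)/(29.531 d) = 134.1°.
At 15° of sky rotation per hour, 134.1° corresponds to a 8.94 h lag.
18:00 + 8.94 h ≈ 02:56 → 03:00 to the nearest hour.

03:00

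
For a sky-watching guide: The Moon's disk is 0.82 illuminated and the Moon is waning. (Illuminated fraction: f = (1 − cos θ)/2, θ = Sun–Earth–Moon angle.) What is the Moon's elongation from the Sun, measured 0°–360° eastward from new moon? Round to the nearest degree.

230°

Invert f = (1 − cos θ)/2 to get cos θ = 1 − 2(0.82) = -0.640, hence θ₀ = arccos -0.640 = 129.8°.
Waning ⇒ past full, so θ = 360° − 129.8° = 230.2°.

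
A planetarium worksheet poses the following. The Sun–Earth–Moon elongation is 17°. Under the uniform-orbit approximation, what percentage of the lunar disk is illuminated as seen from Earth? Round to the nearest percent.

2%

Half-versine of 17°: (1 − 0.956)/2 = 0.022, i.e. 2%.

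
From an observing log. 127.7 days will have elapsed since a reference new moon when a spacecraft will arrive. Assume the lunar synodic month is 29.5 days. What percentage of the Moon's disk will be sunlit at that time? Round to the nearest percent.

74%

Reduce mod P: 127.7 − 4×29.5 = 9.70 d into the current lunation.
Elongation θ = 360° × 9.70/29.5 ≈ 118.4°.
With cos θ = (-0.475), the lit fraction is (1 − (-0.475))/2 ≈ 0.738, so 74%.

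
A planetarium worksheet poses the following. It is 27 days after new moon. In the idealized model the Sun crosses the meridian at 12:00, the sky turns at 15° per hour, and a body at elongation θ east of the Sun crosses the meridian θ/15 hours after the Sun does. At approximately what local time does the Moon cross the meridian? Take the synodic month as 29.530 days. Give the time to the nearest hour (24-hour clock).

10:00

Phase angle: θ = 360°·(27 d)/(29.530 d) = 329.2°.
At 15° of sky rotation per hour, 329.2° corresponds to a 21.94 h lag.
12:00 + 21.94 h ≈ 09:57 → 10:00 to the nearest hour.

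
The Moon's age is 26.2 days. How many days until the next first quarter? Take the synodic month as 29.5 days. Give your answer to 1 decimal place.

10.7 days

First quarter occurs at elongation 90°, i.e. at age 29.5 × 90/360 = 7.375 d.
Already past this cycle's first quarter; the next is at 7.375 + 29.5 = 36.875 d, so 36.875 − 26.2 = 10.675 days.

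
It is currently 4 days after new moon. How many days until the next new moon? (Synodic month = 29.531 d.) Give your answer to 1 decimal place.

25.5 days

One full lunation from the last new moon is 29.531 d; remaining = 29.531 − 4 = 25.531 d.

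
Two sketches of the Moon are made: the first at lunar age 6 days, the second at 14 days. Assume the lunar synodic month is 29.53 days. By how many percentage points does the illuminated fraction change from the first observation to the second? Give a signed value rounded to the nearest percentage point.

+64 percentage points

First observation: θ = 360°·6/29.53 = 73.1°, so f = 0.355.
Second observation: θ = 170.7°, f = 0.993.
Δf = 0.993 − 0.355 = +0.638, i.e. +64 pp.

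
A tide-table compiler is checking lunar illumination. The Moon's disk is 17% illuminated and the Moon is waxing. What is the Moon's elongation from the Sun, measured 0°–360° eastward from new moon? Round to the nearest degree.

cos θ = 1 − 2f = 0.660, giving a principal value of 48.7°.
Before full moon the principal value applies: θ = 48.7°.

49°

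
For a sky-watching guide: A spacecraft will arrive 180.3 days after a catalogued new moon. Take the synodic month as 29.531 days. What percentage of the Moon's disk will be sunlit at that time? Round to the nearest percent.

11%

Reduce mod P: 180.3 − 6×29.531 = 3.11 d into the current lunation.
Elongation θ = 360° × 3.11/29.531 ≈ 38.0°.
cos 38.0° = 0.788, so f = (1 − 0.788)/2 = 0.106, so 11%.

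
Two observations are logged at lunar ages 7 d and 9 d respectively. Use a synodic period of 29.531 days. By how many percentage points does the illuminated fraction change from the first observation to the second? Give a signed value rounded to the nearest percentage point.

θ₁ = 360° × 7/29.531 = 85.3°, f₁ = (1 − cos θ₁)/2 = 0.459.
θ₂ = 360° × 9/29.531 = 109.7°, f₂ = (1 − cos θ₂)/2 = 0.669.
Change = f₂ − f₁ = +0.209 → +21 percentage points.

+21 percentage points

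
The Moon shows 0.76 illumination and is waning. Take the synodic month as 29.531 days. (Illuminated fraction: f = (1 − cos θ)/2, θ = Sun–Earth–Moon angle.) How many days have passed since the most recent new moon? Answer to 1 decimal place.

cos θ = 1 − 2f = -0.520, giving a principal value of 121.3°.
A waning Moon lies in 180°–360°, so θ = 360° − 121.3° = 238.7°.
At 360°/29.531 d per day, 238.7° corresponds to 19.58 days.

19.6 days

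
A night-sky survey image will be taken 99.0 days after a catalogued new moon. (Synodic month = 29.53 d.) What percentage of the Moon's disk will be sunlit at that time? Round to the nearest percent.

Reduce mod P: 99.0 − 3×29.53 = 10.41 d into the current lunation.
Elongation θ = 360° × 10.41/29.53 ≈ 126.9°.
With cos θ = (-0.601), the lit fraction is (1 − (-0.601))/2 ≈ 0.800, so 80%.

80%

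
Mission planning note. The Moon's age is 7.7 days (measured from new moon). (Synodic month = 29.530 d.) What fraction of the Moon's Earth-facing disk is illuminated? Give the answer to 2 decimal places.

The Moon has covered 7.7/29.530 of its cycle, so θ ≈ 360° × 7.7/29.530 = 93.9°.
cos 93.9° = (-0.068), so f = (1 − (-0.068))/2 = 0.534.

0.53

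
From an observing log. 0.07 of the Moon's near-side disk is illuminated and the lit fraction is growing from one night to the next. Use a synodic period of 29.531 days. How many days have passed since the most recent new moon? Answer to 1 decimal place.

Invert f = (1 − cos θ)/2 to get cos θ = 1 − 2(0.07) = 0.860, hence θ₀ = arccos 0.860 = 30.7°.
Waxing ⇒ before full, so θ = 30.7°.
Age = 29.531 × 30.7°/360° ≈ 2.52 days.

2.5 days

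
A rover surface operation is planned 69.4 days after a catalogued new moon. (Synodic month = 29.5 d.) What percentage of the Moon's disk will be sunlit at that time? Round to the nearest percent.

69.4 d spans 2 complete synodic months (2 × 29.5 = 59.00 d) plus 10.40 d.
Elongation θ = 360° × 10.40/29.5 ≈ 126.9°.
With cos θ = (-0.601), the lit fraction is (1 − (-0.601))/2 ≈ 0.800, so 80%.

80%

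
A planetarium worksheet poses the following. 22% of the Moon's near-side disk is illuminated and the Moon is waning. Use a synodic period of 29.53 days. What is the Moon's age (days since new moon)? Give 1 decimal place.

24.9 days

Invert f = (1 − cos θ)/2 to get cos θ = 1 − 2(0.22) = 0.560, hence θ₀ = arccos 0.560 = 55.9°.
A waning Moon lies in 180°–360°, so θ = 360° − 55.9° = 304.1°.
That fraction of the synodic month is 304.1/360 × 29.53 d ≈ 24.94 d.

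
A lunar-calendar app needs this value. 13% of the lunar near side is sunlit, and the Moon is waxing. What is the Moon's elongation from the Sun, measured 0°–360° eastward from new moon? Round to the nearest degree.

Invert f = (1 − cos θ)/2 to get cos θ = 1 − 2(0.13) = 0.740, hence θ₀ = arccos 0.740 = 42.3°.
The Moon is waxing (0°–180°), so θ = 42.3° directly.

42°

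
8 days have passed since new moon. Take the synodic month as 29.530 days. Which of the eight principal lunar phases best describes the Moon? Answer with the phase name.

first quarter

θ ≈ 360° × 8/29.530 = 98°, which falls in the first quarter sector.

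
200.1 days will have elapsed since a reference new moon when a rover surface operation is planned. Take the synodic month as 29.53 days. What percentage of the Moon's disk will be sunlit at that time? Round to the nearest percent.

42%

200.1 d spans 6 complete synodic months (6 × 29.53 = 177.18 d) plus 22.92 d.
The Moon has covered 22.92/29.53 of its cycle, so θ ≈ 360° × 22.92/29.53 = 279.4°.
With cos θ = 0.164, the lit fraction is (1 − 0.164)/2 ≈ 0.418, so 42%.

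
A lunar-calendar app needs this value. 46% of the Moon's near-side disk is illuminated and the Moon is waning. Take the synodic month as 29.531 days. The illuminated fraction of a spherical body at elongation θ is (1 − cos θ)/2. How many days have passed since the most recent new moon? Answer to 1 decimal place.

From f = (1 − cos θ)/2: cos θ = 1 − 2×0.46 = 0.080; arccos → 85.4°.
A waning Moon lies in 180°–360°, so θ = 360° − 85.4° = 274.6°.
Age = 29.531 × 274.6°/360° ≈ 22.52 days.

22.5 days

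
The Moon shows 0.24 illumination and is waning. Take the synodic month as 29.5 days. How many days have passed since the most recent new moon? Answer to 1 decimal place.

From f = (1 − cos θ)/2: cos θ = 1 − 2×0.24 = 0.520; arccos → 58.7°.
Waning ⇒ past full, so θ = 360° − 58.7° = 301.3°.
At 360°/29.5 d per day, 301.3° corresponds to 24.69 days.

24.7 days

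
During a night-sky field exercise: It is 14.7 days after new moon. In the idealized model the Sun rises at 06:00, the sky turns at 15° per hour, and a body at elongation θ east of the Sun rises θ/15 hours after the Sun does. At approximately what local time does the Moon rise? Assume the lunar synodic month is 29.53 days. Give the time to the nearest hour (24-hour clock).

Elongation θ = 360° × 14.7/29.53 ≈ 179.2°.
The Moon trails the Sun by θ/15 = 179.2/15 ≈ 11.95 hours.
06:00 + 11.95 h ≈ 17:57 → 18:00 to the nearest hour.

18:00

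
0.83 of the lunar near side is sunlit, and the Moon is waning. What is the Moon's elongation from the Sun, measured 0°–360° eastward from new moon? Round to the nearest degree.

cos θ = 1 − 2f = -0.660, giving a principal value of 131.3°.
Since the Moon is past full (waning), take the reflex angle: θ = 360° − 131.3° = 228.7°.

229°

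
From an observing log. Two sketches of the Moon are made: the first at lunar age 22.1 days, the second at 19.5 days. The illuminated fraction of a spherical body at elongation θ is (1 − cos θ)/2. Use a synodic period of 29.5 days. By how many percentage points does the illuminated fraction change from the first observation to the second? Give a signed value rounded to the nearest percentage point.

+26 pp

First observation: θ = 360°·22.1/29.5 = 269.7°, so f = 0.503.
Second observation: θ = 238.0°, f = 0.765.
Δf = 0.765 − 0.503 = +0.263, i.e. +26 pp.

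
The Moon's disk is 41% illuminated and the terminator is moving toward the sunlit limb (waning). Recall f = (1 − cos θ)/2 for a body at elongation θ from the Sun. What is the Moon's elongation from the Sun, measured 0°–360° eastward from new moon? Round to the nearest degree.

Invert f = (1 − cos θ)/2 to get cos θ = 1 − 2(0.41) = 0.180, hence θ₀ = arccos 0.180 = 79.6°.
Since the Moon is past full (waning), take the reflex angle: θ = 360° − 79.6° = 280.4°.

280°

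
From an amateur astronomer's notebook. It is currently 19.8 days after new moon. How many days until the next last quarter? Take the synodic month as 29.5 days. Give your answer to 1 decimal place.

2.3 days

Last quarter occurs at elongation 270°, i.e. at age 29.5 × 270/360 = 22.125 d.
That is 22.125 − 19.8 = 2.325 days ahead.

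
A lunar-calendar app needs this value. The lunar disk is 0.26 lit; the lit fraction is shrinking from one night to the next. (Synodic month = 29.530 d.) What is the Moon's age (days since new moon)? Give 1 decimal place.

24.5 days

From f = (1 − cos θ)/2: cos θ = 1 − 2×0.26 = 0.480; arccos → 61.3°.
Since the Moon is past full (waning), take the reflex angle: θ = 360° − 61.3° = 298.7°.
Age = 29.530 × 298.7°/360° ≈ 24.50 days.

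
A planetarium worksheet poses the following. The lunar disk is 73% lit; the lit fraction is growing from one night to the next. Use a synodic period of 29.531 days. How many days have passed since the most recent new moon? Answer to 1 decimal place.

Invert f = (1 − cos θ)/2 to get cos θ = 1 − 2(0.73) = -0.460, hence θ₀ = arccos -0.460 = 117.4°.
Waxing ⇒ before full, so θ = 117.4°.
That fraction of the synodic month is 117.4/360 × 29.531 d ≈ 9.63 d.

9.6 days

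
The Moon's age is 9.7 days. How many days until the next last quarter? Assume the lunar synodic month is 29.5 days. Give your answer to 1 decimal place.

12.4 days

Last quarter occurs at elongation 270°, i.e. at age 29.5 × 270/360 = 22.125 d.
So 12.425 days remain (22.125 − 9.7).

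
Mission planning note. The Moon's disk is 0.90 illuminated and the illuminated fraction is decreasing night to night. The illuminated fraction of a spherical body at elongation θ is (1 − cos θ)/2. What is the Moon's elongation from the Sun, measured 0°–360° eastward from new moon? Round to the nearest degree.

cos θ = 1 − 2f = -0.800, giving a principal value of 143.1°.
A waning Moon lies in 180°–360°, so θ = 360° − 143.1° = 216.9°.

217°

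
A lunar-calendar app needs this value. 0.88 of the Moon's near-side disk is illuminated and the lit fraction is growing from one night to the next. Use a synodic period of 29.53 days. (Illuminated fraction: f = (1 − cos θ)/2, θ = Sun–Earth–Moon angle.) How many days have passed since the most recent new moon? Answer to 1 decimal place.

11.4 days

From f = (1 − cos θ)/2: cos θ = 1 − 2×0.88 = -0.760; arccos → 139.5°.
Waxing ⇒ before full, so θ = 139.5°.
That fraction of the synodic month is 139.5/360 × 29.53 d ≈ 11.44 d.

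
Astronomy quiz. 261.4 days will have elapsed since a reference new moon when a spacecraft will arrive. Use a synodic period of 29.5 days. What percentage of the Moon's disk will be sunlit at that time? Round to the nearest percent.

261.4 d spans 8 complete synodic months (8 × 29.5 = 236.00 d) plus 25.40 d.
Elongation θ = 360° × 25.40/29.5 ≈ 310.0°.
With cos θ = 0.642, the lit fraction is (1 − 0.642)/2 ≈ 0.179, so 18%.

18%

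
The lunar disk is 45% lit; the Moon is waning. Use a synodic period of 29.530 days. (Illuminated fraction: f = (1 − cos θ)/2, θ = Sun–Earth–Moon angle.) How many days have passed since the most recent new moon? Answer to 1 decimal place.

cos θ = 1 − 2f = 0.100, giving a principal value of 84.3°.
Waning ⇒ past full, so θ = 360° − 84.3° = 275.7°.
At 360°/29.530 d per day, 275.7° corresponds to 22.62 days.

22.6 days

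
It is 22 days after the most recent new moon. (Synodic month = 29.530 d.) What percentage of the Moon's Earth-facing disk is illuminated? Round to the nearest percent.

The Moon has covered 22/29.530 of its cycle, so θ ≈ 360° × 22/29.530 = 268.2°.
cos 268.2° = (-0.031), so f = (1 − (-0.031))/2 = 0.516, so 52%.

52%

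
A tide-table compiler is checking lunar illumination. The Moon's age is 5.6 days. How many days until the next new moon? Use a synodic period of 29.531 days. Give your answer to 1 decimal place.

23.9 days

One full lunation from the last new moon is 29.531 d; remaining = 29.531 − 5.6 = 23.931 d.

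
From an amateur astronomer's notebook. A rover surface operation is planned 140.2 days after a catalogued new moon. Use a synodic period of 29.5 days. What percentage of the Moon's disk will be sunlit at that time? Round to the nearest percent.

140.2/29.5 = 4.753 lunations, so 4 complete cycles and 22.20 d into the next.
The Moon has covered 22.20/29.5 of its cycle, so θ ≈ 360° × 22.20/29.5 = 270.9°.
Illuminated fraction = (1 − cos 270.9°)/2 = (1 − 0.016)/2 ≈ 0.492, so 49%.

49%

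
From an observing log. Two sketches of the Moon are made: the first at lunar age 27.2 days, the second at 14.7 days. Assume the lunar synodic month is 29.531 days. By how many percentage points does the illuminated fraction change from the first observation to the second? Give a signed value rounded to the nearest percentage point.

+94 percentage points

First observation: θ = 360°·27.2/29.531 = 331.6°, so f = 0.060.
Second observation: θ = 179.2°, f = 1.000.
Δf = 1.000 − 0.060 = +0.940, i.e. +94 pp.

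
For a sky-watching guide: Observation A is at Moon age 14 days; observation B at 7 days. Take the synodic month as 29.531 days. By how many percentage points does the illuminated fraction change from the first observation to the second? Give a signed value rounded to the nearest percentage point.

-53 pp

First observation: θ = 360°·14/29.531 = 170.7°, so f = 0.993.
Second observation: θ = 85.3°, f = 0.459.
Δf = 0.459 − 0.993 = -0.534, i.e. -53 pp.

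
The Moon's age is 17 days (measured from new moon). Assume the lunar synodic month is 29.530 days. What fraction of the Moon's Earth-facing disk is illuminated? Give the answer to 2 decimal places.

0.94

Phase angle: θ = 360°·(17 d)/(29.530 d) = 207.2°.
Illuminated fraction = (1 − cos 207.2°)/2 = (1 − (-0.889))/2 ≈ 0.945.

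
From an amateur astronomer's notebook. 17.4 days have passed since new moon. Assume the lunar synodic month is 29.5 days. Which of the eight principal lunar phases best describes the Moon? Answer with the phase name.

At 17.4/29.5 of the cycle, θ ≈ 212° — the waning gibbous range.

waning gibbous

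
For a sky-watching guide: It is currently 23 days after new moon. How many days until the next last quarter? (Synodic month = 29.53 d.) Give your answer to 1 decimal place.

28.7 days

Last quarter is 0.75 of the way through the cycle: age 0.75 × 29.53 = 22.148 d.
This lunation's last quarter (22.148 d) has passed, so add one period: 51.678 − 23 = 28.678 days.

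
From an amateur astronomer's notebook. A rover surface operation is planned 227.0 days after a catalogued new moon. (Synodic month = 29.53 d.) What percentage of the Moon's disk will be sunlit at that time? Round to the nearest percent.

227.0 d spans 7 complete synodic months (7 × 29.53 = 206.71 d) plus 20.29 d.
Phase angle: θ = 360°·(20.29 d)/(29.53 d) = 247.4°.
With cos θ = (-0.385), the lit fraction is (1 − (-0.385))/2 ≈ 0.693, so 69%.

69%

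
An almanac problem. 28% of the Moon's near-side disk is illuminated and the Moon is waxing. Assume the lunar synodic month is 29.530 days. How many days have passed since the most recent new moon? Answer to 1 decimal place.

5.2 days

cos θ = 1 − 2f = 0.440, giving a principal value of 63.9°.
The Moon is waxing (0°–180°), so θ = 63.9° directly.
Age = 29.530 × 63.9°/360° ≈ 5.24 days.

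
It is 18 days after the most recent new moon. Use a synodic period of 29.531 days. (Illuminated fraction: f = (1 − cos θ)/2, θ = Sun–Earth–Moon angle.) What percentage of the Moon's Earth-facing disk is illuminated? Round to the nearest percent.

Elongation θ = 360° × 18/29.531 ≈ 219.4°.
With cos θ = (-0.772), the lit fraction is (1 − (-0.772))/2 ≈ 0.886, so 89%.

89%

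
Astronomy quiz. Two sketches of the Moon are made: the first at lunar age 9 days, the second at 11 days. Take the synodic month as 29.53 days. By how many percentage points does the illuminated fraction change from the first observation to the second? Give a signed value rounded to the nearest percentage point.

+18 pp

First observation: θ = 360°·9/29.53 = 109.7°, so f = 0.669.
Second observation: θ = 134.1°, f = 0.848.
Δf = 0.848 − 0.669 = +0.179, i.e. +18 pp.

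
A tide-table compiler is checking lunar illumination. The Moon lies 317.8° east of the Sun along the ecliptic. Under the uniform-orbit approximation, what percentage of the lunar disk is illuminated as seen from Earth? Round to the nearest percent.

13%

f = (1 − cos 317.8°)/2 = (1 − 0.741)/2 ≈ 0.130, i.e. 13%.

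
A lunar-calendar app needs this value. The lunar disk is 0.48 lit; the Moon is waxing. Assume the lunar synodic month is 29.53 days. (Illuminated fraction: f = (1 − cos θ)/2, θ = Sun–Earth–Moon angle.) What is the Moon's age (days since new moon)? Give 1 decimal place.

From f = (1 − cos θ)/2: cos θ = 1 − 2×0.48 = 0.040; arccos → 87.7°.
The Moon is waxing (0°–180°), so θ = 87.7° directly.
At 360°/29.53 d per day, 87.7° corresponds to 7.19 days.

7.2 days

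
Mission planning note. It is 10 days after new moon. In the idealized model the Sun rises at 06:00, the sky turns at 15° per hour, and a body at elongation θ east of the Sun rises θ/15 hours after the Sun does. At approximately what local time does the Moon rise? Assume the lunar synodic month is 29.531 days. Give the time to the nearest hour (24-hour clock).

Elongation θ = 360° × 10/29.531 ≈ 121.9°.
At 15° of sky rotation per hour, 121.9° corresponds to a 8.13 h lag.
06:00 + 8.13 h ≈ 14:08 → 14:00 to the nearest hour.

14:00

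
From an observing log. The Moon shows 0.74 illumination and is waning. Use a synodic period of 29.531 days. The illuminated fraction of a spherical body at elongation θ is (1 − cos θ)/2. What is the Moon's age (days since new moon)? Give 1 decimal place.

cos θ = 1 − 2f = -0.480, giving a principal value of 118.7°.
A waning Moon lies in 180°–360°, so θ = 360° − 118.7° = 241.3°.
That fraction of the synodic month is 241.3/360 × 29.531 d ≈ 19.80 d.

19.8 days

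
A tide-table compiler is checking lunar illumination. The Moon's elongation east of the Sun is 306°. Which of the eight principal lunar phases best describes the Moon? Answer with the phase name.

waning crescent

The waning crescent sector spans roughly 292°–338°; 306° falls inside it.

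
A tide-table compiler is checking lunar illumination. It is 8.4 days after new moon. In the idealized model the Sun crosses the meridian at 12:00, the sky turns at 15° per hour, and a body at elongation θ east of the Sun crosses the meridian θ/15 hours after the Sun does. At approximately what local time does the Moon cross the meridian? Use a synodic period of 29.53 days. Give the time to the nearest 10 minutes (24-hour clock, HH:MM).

Phase angle: θ = 360°·(8.4 d)/(29.53 d) = 102.4°.
The Moon trails the Sun by θ/15 = 102.4/15 ≈ 6.83 hours.
12:00 + 6.827 h ≈ 18:50 → 18:50 to the nearest ten minutes.

18:50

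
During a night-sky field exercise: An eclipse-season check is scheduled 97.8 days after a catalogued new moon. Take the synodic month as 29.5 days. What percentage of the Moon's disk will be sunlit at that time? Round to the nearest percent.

Reduce mod P: 97.8 − 3×29.5 = 9.30 d into the current lunation.
Phase angle: θ = 360°·(9.30 d)/(29.5 d) = 113.5°.
With cos θ = (-0.399), the lit fraction is (1 − (-0.399))/2 ≈ 0.699, so 70%.

70%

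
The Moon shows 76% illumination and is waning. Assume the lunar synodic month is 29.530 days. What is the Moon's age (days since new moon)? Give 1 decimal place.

From f = (1 − cos θ)/2: cos θ = 1 − 2×0.76 = -0.520; arccos → 121.3°.
Since the Moon is past full (waning), take the reflex angle: θ = 360° − 121.3° = 238.7°.
Age = 29.530 × 238.7°/360° ≈ 19.58 days.

19.6 days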